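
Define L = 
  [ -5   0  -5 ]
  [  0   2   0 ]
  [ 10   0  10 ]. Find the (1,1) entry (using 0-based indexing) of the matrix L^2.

4

Characteristic polynomial: t^3 - 7t^2 + 10t = t(t - 5)(t - 2), so the eigenvalues are 0, 2, 5.
t=0: eigenvector (1, 0, -1).
t=2: eigenvector (0, 1, 0).
t=5: eigenvector (-1, 0, 2).
P = [[1, 0, -1], [0, 1, 0], [-1, 0, 2]], D = diag(0, 2, 5), P⁻¹ = [[2, 0, 1], [0, 1, 0], [1, 0, 1]].
L² = P·diag(0, 4, 25)·P⁻¹ = [[-25, 0, -25], [0, 4, 0], [50, 0, 50]].
The requested entry is 4.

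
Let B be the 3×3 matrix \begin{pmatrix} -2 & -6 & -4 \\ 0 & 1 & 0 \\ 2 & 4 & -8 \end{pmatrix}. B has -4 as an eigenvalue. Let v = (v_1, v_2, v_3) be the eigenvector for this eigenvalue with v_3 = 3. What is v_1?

6

B + 4I = [[2, -6, -4], [0, 5, 0], [2, 4, -4]].
Solving (B + 4I)v = 0 gives the eigenspace spanned by (6, 0, 3).
With v_3 = 3, v = (6, 0, 3), so v_1 = 6.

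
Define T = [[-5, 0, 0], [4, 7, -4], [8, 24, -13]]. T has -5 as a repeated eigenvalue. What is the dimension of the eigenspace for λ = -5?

2

T + 5I = [[0, 0, 0], [4, 12, -4], [8, 24, -8]].
This matrix has rank 1, so its null space has dimension 3 − 1 = 2.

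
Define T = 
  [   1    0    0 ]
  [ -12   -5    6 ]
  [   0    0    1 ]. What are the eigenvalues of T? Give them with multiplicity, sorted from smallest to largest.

Characteristic polynomial: p(s) = s^3 + 3s^2 - 9s + 5 = (s - 1)^2(s + 5).
Roots (with multiplicity): -5, 1, 1.

-5, 1, 1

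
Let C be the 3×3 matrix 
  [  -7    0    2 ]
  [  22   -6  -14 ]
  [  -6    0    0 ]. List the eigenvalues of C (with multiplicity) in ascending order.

-6, -4, -3

Characteristic polynomial: p(t) = t^3 + 13t^2 + 54t + 72 = (t + 3)(t + 4)(t + 6).
Roots (with multiplicity): -6, -4, -3.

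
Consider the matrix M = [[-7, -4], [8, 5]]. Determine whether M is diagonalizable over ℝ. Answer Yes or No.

Yes

Characteristic polynomial: p(μ) = μ^2 + 2μ - 3 = (μ - 1)(μ + 3).
All 2 eigenvalues are distinct, so M is diagonalizable.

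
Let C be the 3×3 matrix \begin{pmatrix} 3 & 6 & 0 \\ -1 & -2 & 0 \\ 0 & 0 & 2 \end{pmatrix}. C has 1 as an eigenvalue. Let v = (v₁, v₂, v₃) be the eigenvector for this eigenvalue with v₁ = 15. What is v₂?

-5

C − 1I = [[2, 6, 0], [-1, -3, 0], [0, 0, 1]].
Solving (C − 1I)v = 0 gives the eigenspace spanned by (15, -5, 0).
With v₁ = 15, v = (15, -5, 0), so v₂ = -5.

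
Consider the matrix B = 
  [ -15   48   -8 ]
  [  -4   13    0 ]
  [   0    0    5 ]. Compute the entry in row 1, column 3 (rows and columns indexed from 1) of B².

Characteristic polynomial: λ^3 - 3λ^2 - 13λ + 15 = (λ - 5)(λ - 1)(λ + 3), so the eigenvalues are -3, 1, 5.
λ=1: eigenvector (3, 1, 0).
λ=-3: eigenvector (-4, -1, 0).
λ=5: eigenvector (2, 1, 1).
P = [[3, -4, 2], [1, -1, 1], [0, 0, 1]], D = diag(1, -3, 5), P⁻¹ = [[-1, 4, -2], [-1, 3, -1], [0, 0, 1]].
B² = P·diag(1, 9, 25)·P⁻¹ = [[33, -96, 80], [8, -23, 32], [0, 0, 25]].
The requested entry is 80.

80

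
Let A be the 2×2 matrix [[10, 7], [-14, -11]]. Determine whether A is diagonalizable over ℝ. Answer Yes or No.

Characteristic polynomial: p(r) = r^2 + r - 12 = (r - 3)(r + 4).
All 2 eigenvalues are distinct, so A is diagonalizable.

Yes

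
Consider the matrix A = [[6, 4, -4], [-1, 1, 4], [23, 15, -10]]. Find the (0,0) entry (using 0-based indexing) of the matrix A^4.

Characteristic polynomial: r^3 + 3r^2 - 28r - 60 = (r - 5)(r + 2)(r + 6), so the eigenvalues are -6, -2, 5.
r=-2: eigenvector (1, -1, 1).
r=5: eigenvector (0, 1, 1).
r=-6: eigenvector (1, -1, 2).
P = [[1, 0, 1], [-1, 1, -1], [1, 1, 2]], D = diag(-2, 5, -6), P⁻¹ = [[3, 1, -1], [1, 1, 0], [-2, -1, 1]].
A⁴ = P·diag(16, 625, 1296)·P⁻¹ = [[-2544, -1280, 1280], [3169, 1905, -1280], [-4511, -1951, 2576]].
The requested entry is -2544.

-2544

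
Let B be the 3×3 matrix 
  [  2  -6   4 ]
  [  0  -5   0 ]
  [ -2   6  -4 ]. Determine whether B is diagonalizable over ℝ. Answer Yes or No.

Yes

Characteristic polynomial: p(μ) = μ^3 + 7μ^2 + 10μ = μ(μ + 2)(μ + 5).
All 3 eigenvalues are distinct, so B is diagonalizable.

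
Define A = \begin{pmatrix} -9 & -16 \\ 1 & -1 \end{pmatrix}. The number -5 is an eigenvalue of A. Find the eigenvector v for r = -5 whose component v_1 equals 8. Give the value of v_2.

A + 5I = [[-4, -16], [1, 4]].
Solving (A + 5I)v = 0 gives the eigenspace spanned by (8, -2).
With v_1 = 8, v = (8, -2), so v_2 = -2.

-2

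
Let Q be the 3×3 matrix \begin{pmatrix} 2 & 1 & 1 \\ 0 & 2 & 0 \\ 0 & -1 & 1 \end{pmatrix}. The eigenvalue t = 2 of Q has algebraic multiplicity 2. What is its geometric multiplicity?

Q − 2I = [[0, 1, 1], [0, 0, 0], [0, -1, -1]].
This matrix has rank 1, so its null space has dimension 3 − 1 = 2.

2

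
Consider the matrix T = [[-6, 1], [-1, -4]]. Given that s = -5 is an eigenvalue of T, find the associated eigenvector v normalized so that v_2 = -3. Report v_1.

-3

T + 5I = [[-1, 1], [-1, 1]].
Solving (T + 5I)v = 0 gives the eigenspace spanned by (-3, -3).
With v_2 = -3, v = (-3, -3), so v_1 = -3.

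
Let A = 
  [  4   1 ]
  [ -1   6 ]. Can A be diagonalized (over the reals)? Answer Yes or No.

Characteristic polynomial: p(r) = r^2 - 10r + 25 = (r - 5)^2.
r = 5 has algebraic multiplicity 2; rank(A − 5I) = 1, so geometric multiplicity = 1.
Geometric multiplicity < algebraic multiplicity, so A is not diagonalizable.

No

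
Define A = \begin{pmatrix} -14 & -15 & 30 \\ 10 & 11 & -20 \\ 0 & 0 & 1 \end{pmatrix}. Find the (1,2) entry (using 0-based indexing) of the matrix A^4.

1020

Characteristic polynomial: t^3 + 2t^2 - 7t + 4 = (t - 1)^2(t + 4), so the eigenvalues are -4, 1, 1.
t=1: eigenvector (-1, 1, 0).
t=-4: eigenvector (3, -2, 0).
t=1: eigenvector (0, 2, 1).
P = [[-1, 3, 0], [1, -2, 2], [0, 0, 1]], D = diag(1, -4, 1), P⁻¹ = [[2, 3, -6], [1, 1, -2], [0, 0, 1]].
A⁴ = P·diag(1, 256, 1)·P⁻¹ = [[766, 765, -1530], [-510, -509, 1020], [0, 0, 1]].
The requested entry is 1020.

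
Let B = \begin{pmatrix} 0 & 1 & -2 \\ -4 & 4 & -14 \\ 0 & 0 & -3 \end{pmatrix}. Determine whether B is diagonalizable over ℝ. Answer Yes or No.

No

Characteristic polynomial: p(t) = t^3 - t^2 - 8t + 12 = (t - 2)^2(t + 3).
t = 2 has algebraic multiplicity 2; rank(B − 2I) = 2, so geometric multiplicity = 1.
Geometric multiplicity < algebraic multiplicity, so B is not diagonalizable.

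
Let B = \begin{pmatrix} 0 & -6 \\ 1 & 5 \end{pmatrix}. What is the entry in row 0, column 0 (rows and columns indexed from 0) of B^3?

Characteristic polynomial: s^2 - 5s + 6 = (s - 3)(s - 2), so the eigenvalues are 2, 3.
s=2: eigenvector (3, -1).
s=3: eigenvector (-2, 1).
P = [[3, -2], [-1, 1]], D = diag(2, 3), P⁻¹ = [[1, 2], [1, 3]].
B³ = P·diag(8, 27)·P⁻¹ = [[-30, -114], [19, 65]].
The requested entry is -30.

-30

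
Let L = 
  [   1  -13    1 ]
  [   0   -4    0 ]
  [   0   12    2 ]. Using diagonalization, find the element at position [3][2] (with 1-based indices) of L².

-24

Characteristic polynomial: r^3 + r^2 - 10r + 8 = (r - 2)(r - 1)(r + 4), so the eigenvalues are -4, 1, 2.
r=1: eigenvector (1, 0, 0).
r=-4: eigenvector (3, 1, -2).
r=2: eigenvector (1, 0, 1).
P = [[1, 3, 1], [0, 1, 0], [0, -2, 1]], D = diag(1, -4, 2), P⁻¹ = [[1, -5, -1], [0, 1, 0], [0, 2, 1]].
L² = P·diag(1, 16, 4)·P⁻¹ = [[1, 51, 3], [0, 16, 0], [0, -24, 4]].
The requested entry is -24.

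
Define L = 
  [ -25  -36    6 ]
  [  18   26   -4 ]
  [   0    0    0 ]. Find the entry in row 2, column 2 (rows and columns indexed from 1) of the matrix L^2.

28

Characteristic polynomial: λ^3 - λ^2 - 2λ = λ(λ - 2)(λ + 1), so the eigenvalues are -1, 0, 2.
λ=-1: eigenvector (3, -2, 0).
λ=2: eigenvector (-4, 3, 0).
λ=0: eigenvector (6, -4, 1).
P = [[3, -4, 6], [-2, 3, -4], [0, 0, 1]], D = diag(-1, 2, 0), P⁻¹ = [[3, 4, -2], [2, 3, 0], [0, 0, 1]].
L² = P·diag(1, 4, 0)·P⁻¹ = [[-23, -36, -6], [18, 28, 4], [0, 0, 0]].
The requested entry is 28.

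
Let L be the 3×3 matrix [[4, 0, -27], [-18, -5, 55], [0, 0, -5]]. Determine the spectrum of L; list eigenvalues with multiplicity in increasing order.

-5, -5, 4

Characteristic polynomial: p(r) = r^3 + 6r^2 - 15r - 100 = (r - 4)(r + 5)^2.
Roots (with multiplicity): -5, -5, 4.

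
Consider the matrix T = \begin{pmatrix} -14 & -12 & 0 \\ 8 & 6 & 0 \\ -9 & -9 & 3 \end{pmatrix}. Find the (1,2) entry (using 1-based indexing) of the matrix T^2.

96

Characteristic polynomial: λ^3 + 5λ^2 - 12λ - 36 = (λ - 3)(λ + 2)(λ + 6), so the eigenvalues are -6, -2, 3.
λ=-2: eigenvector (-1, 1, 0).
λ=-6: eigenvector (3, -2, 1).
λ=3: eigenvector (0, 0, 1).
P = [[-1, 3, 0], [1, -2, 0], [0, 1, 1]], D = diag(-2, -6, 3), P⁻¹ = [[2, 3, 0], [1, 1, 0], [-1, -1, 1]].
T² = P·diag(4, 36, 9)·P⁻¹ = [[100, 96, 0], [-64, -60, 0], [27, 27, 9]].
The requested entry is 96.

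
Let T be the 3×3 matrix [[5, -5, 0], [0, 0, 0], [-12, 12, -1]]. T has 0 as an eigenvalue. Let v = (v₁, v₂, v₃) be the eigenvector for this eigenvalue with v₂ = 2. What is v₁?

2

T = [[5, -5, 0], [0, 0, 0], [-12, 12, -1]].
Solving (T)v = 0 gives the eigenspace spanned by (2, 2, 0).
With v₂ = 2, v = (2, 2, 0), so v₁ = 2.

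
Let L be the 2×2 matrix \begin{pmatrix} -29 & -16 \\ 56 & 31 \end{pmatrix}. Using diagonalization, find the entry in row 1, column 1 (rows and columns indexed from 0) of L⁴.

641

Characteristic polynomial: μ^2 - 2μ - 3 = (μ - 3)(μ + 1), so the eigenvalues are -1, 3.
μ=-1: eigenvector (4, -7).
μ=3: eigenvector (-1, 2).
P = [[4, -1], [-7, 2]], D = diag(-1, 3), P⁻¹ = [[2, 1], [7, 4]].
L⁴ = P·diag(1, 81)·P⁻¹ = [[-559, -320], [1120, 641]].
The requested entry is 641.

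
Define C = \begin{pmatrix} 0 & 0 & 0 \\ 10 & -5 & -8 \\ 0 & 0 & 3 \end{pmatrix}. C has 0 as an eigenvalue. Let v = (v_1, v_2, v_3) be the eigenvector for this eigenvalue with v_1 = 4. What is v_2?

8

C = [[0, 0, 0], [10, -5, -8], [0, 0, 3]].
Solving (C)v = 0 gives the eigenspace spanned by (4, 8, 0).
With v_1 = 4, v = (4, 8, 0), so v_2 = 8.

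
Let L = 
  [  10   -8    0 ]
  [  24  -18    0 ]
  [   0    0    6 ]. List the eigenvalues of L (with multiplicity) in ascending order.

-6, -2, 6

Characteristic polynomial: p(μ) = μ^3 + 2μ^2 - 36μ - 72 = (μ - 6)(μ + 2)(μ + 6).
Roots (with multiplicity): -6, -2, 6.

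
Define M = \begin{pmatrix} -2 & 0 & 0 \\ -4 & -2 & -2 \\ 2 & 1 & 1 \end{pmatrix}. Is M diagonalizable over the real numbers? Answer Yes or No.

Characteristic polynomial: p(λ) = λ^3 + 3λ^2 + 2λ = λ(λ + 1)(λ + 2).
All 3 eigenvalues are distinct, so M is diagonalizable.

Yes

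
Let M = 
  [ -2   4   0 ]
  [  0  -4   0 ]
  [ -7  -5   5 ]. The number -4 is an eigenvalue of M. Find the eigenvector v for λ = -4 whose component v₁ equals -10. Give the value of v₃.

-5

M + 4I = [[2, 4, 0], [0, 0, 0], [-7, -5, 9]].
Solving (M + 4I)v = 0 gives the eigenspace spanned by (-10, 5, -5).
With v₁ = -10, v = (-10, 5, -5), so v₃ = -5.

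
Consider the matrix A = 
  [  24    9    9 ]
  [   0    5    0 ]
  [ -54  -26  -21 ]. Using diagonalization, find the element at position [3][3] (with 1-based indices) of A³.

Characteristic polynomial: s^3 - 8s^2 - 3s + 90 = (s - 6)(s - 5)(s + 3), so the eigenvalues are -3, 5, 6.
s=6: eigenvector (1, 0, -2).
s=5: eigenvector (0, 1, -1).
s=-3: eigenvector (1, 0, -3).
P = [[1, 0, 1], [0, 1, 0], [-2, -1, -3]], D = diag(6, 5, -3), P⁻¹ = [[3, 1, 1], [0, 1, 0], [-2, -1, -1]].
A³ = P·diag(216, 125, -27)·P⁻¹ = [[702, 243, 243], [0, 125, 0], [-1458, -638, -513]].
The requested entry is -513.

-513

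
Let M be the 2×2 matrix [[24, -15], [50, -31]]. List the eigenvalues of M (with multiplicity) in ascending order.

-6, -1

Characteristic polynomial: p(r) = r^2 + 7r + 6 = (r + 1)(r + 6).
Roots (with multiplicity): -6, -1.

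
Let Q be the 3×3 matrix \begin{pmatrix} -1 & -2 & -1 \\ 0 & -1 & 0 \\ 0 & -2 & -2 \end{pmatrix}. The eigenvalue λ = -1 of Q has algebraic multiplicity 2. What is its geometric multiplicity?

Q + 1I = [[0, -2, -1], [0, 0, 0], [0, -2, -1]].
This matrix has rank 1, so its null space has dimension 3 − 1 = 2.

2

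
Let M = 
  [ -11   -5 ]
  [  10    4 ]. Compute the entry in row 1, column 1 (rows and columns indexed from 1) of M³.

Characteristic polynomial: r^2 + 7r + 6 = (r + 1)(r + 6), so the eigenvalues are -6, -1.
r=-6: eigenvector (-1, 1).
r=-1: eigenvector (-1, 2).
P = [[-1, -1], [1, 2]], D = diag(-6, -1), P⁻¹ = [[-2, -1], [1, 1]].
M³ = P·diag(-216, -1)·P⁻¹ = [[-431, -215], [430, 214]].
The requested entry is -431.

-431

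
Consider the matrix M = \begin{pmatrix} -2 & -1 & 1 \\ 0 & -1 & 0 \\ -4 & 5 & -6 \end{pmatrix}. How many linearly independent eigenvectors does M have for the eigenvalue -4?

M + 4I = [[2, -1, 1], [0, 3, 0], [-4, 5, -2]].
This matrix has rank 2, so its null space has dimension 3 − 2 = 1.

1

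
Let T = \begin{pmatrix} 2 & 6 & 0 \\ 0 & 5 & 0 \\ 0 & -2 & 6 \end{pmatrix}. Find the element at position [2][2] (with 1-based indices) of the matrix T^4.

Characteristic polynomial: μ^3 - 13μ^2 + 52μ - 60 = (μ - 6)(μ - 5)(μ - 2), so the eigenvalues are 2, 5, 6.
μ=5: eigenvector (2, 1, 2).
μ=2: eigenvector (1, 0, 0).
μ=6: eigenvector (0, 0, 1).
P = [[2, 1, 0], [1, 0, 0], [2, 0, 1]], D = diag(5, 2, 6), P⁻¹ = [[0, 1, 0], [1, -2, 0], [0, -2, 1]].
T⁴ = P·diag(625, 16, 1296)·P⁻¹ = [[16, 1218, 0], [0, 625, 0], [0, -1342, 1296]].
The requested entry is 625.

625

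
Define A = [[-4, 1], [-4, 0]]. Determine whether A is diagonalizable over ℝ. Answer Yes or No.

Characteristic polynomial: p(s) = s^2 + 4s + 4 = (s + 2)^2.
s = -2 has algebraic multiplicity 2; rank(A + 2I) = 1, so geometric multiplicity = 1.
Geometric multiplicity < algebraic multiplicity, so A is not diagonalizable.

No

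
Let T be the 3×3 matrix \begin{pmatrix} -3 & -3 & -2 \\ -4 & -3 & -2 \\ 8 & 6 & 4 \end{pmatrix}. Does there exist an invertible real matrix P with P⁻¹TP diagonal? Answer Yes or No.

Characteristic polynomial: p(λ) = λ^3 + 2λ^2 + λ = λ(λ + 1)^2.
λ = -1 has algebraic multiplicity 2; rank(T + 1I) = 2, so geometric multiplicity = 1.
Geometric multiplicity < algebraic multiplicity, so T is not diagonalizable.

No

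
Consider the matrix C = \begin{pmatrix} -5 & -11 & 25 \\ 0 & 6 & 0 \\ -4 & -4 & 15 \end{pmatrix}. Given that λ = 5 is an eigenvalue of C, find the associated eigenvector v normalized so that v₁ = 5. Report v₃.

C − 5I = [[-10, -11, 25], [0, 1, 0], [-4, -4, 10]].
Solving (C − 5I)v = 0 gives the eigenspace spanned by (5, 0, 2).
With v₁ = 5, v = (5, 0, 2), so v₃ = 2.

2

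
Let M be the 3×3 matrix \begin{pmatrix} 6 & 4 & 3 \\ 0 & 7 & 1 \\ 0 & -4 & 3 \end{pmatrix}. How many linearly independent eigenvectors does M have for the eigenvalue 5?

M − 5I = [[1, 4, 3], [0, 2, 1], [0, -4, -2]].
This matrix has rank 2, so its null space has dimension 3 − 2 = 1.

1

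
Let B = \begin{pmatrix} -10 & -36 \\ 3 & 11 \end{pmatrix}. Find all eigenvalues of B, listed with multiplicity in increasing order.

Characteristic polynomial: p(μ) = μ^2 - μ - 2 = (μ - 2)(μ + 1).
Roots (with multiplicity): -1, 2.

-1, 2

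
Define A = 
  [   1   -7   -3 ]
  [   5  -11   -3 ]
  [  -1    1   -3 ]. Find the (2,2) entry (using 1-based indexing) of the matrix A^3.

Characteristic polynomial: s^3 + 13s^2 + 54s + 72 = (s + 3)(s + 4)(s + 6), so the eigenvalues are -6, -4, -3.
s=-4: eigenvector (2, 1, 1).
s=-6: eigenvector (1, 1, 0).
s=-3: eigenvector (-1, -1, 1).
P = [[2, 1, -1], [1, 1, -1], [1, 0, 1]], D = diag(-4, -6, -3), P⁻¹ = [[1, -1, 0], [-2, 3, 1], [-1, 1, 1]].
A³ = P·diag(-64, -216, -27)·P⁻¹ = [[277, -493, -189], [341, -557, -189], [-37, 37, -27]].
The requested entry is -557.

-557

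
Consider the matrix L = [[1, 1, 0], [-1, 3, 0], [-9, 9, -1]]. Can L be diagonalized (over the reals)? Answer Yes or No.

Characteristic polynomial: p(μ) = μ^3 - 3μ^2 + 4 = (μ - 2)^2(μ + 1).
μ = 2 has algebraic multiplicity 2; rank(L − 2I) = 2, so geometric multiplicity = 1.
Geometric multiplicity < algebraic multiplicity, so L is not diagonalizable.

No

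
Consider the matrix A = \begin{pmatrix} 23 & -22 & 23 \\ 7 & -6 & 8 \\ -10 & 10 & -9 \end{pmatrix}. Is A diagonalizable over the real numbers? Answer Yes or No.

No

Characteristic polynomial: p(t) = t^3 - 8t^2 + 13t - 6 = (t - 6)(t - 1)^2.
t = 1 has algebraic multiplicity 2; rank(A − 1I) = 2, so geometric multiplicity = 1.
Geometric multiplicity < algebraic multiplicity, so A is not diagonalizable.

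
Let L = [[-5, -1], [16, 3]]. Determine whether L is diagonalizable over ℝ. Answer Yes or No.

No

Characteristic polynomial: p(λ) = λ^2 + 2λ + 1 = (λ + 1)^2.
λ = -1 has algebraic multiplicity 2; rank(L + 1I) = 1, so geometric multiplicity = 1.
Geometric multiplicity < algebraic multiplicity, so L is not diagonalizable.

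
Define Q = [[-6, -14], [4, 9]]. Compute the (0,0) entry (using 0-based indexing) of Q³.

Characteristic polynomial: s^2 - 3s + 2 = (s - 2)(s - 1), so the eigenvalues are 1, 2.
s=1: eigenvector (2, -1).
s=2: eigenvector (7, -4).
P = [[2, 7], [-1, -4]], D = diag(1, 2), P⁻¹ = [[4, 7], [-1, -2]].
Q³ = P·diag(1, 8)·P⁻¹ = [[-48, -98], [28, 57]].
The requested entry is -48.

-48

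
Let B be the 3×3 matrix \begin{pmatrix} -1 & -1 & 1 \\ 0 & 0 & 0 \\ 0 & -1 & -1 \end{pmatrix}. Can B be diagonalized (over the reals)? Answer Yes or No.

Characteristic polynomial: p(t) = t^3 + 2t^2 + t = t(t + 1)^2.
t = -1 has algebraic multiplicity 2; rank(B + 1I) = 2, so geometric multiplicity = 1.
Geometric multiplicity < algebraic multiplicity, so B is not diagonalizable.

No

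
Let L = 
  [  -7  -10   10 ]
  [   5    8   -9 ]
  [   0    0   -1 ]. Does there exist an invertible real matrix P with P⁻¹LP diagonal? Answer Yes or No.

Characteristic polynomial: p(μ) = μ^3 - 7μ - 6 = (μ - 3)(μ + 1)(μ + 2).
All 3 eigenvalues are distinct, so L is diagonalizable.

Yes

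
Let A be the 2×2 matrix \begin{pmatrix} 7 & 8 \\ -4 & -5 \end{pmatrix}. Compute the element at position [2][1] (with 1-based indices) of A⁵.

Characteristic polynomial: r^2 - 2r - 3 = (r - 3)(r + 1), so the eigenvalues are -1, 3.
r=3: eigenvector (2, -1).
r=-1: eigenvector (1, -1).
P = [[2, 1], [-1, -1]], D = diag(3, -1), P⁻¹ = [[1, 1], [-1, -2]].
A⁵ = P·diag(243, -1)·P⁻¹ = [[487, 488], [-244, -245]].
The requested entry is -244.

-244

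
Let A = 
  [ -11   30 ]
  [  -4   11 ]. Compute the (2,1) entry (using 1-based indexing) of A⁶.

Characteristic polynomial: μ^2 - 1 = (μ - 1)(μ + 1), so the eigenvalues are -1, 1.
μ=1: eigenvector (5, 2).
μ=-1: eigenvector (-3, -1).
P = [[5, -3], [2, -1]], D = diag(1, -1), P⁻¹ = [[-1, 3], [-2, 5]].
A⁶ = P·diag(1, 1)·P⁻¹ = [[1, 0], [0, 1]].
The requested entry is 0.

0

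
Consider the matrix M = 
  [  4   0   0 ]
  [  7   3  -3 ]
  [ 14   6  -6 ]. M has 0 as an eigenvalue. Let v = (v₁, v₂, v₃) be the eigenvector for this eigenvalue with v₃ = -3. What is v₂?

M = [[4, 0, 0], [7, 3, -3], [14, 6, -6]].
Solving (M)v = 0 gives the eigenspace spanned by (0, -3, -3).
With v₃ = -3, v = (0, -3, -3), so v₂ = -3.

-3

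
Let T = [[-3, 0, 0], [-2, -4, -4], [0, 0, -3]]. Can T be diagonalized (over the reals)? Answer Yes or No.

Yes

Characteristic polynomial: p(λ) = λ^3 + 10λ^2 + 33λ + 36 = (λ + 3)^2(λ + 4).
λ = -3 has algebraic multiplicity 2; rank(T + 3I) = 1, so geometric multiplicity = 2.
Every eigenvalue has geometric = algebraic multiplicity, so T is diagonalizable.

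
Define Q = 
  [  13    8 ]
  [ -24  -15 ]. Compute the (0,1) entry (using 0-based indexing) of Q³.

Characteristic polynomial: μ^2 + 2μ - 3 = (μ - 1)(μ + 3), so the eigenvalues are -3, 1.
μ=-3: eigenvector (1, -2).
μ=1: eigenvector (2, -3).
P = [[1, 2], [-2, -3]], D = diag(-3, 1), P⁻¹ = [[-3, -2], [2, 1]].
Q³ = P·diag(-27, 1)·P⁻¹ = [[85, 56], [-168, -111]].
The requested entry is 56.

56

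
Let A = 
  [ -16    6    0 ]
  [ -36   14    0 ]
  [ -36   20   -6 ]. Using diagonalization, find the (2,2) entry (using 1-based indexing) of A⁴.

-464

Characteristic polynomial: t^3 + 8t^2 + 4t - 48 = (t - 2)(t + 4)(t + 6), so the eigenvalues are -6, -4, 2.
t=-4: eigenvector (1, 2, 2).
t=2: eigenvector (1, 3, 3).
t=-6: eigenvector (0, 0, 1).
P = [[1, 1, 0], [2, 3, 0], [2, 3, 1]], D = diag(-4, 2, -6), P⁻¹ = [[3, -1, 0], [-2, 1, 0], [0, -1, 1]].
A⁴ = P·diag(256, 16, 1296)·P⁻¹ = [[736, -240, 0], [1440, -464, 0], [1440, -1760, 1296]].
The requested entry is -464.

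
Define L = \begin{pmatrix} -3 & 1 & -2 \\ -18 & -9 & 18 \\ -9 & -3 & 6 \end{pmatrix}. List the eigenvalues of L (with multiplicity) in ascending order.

Characteristic polynomial: p(λ) = λ^3 + 6λ^2 + 9λ = λ(λ + 3)^2.
Roots (with multiplicity): -3, -3, 0.

-3, -3, 0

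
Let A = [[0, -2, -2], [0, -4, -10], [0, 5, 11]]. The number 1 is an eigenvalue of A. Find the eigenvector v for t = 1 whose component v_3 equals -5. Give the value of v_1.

A − 1I = [[-1, -2, -2], [0, -5, -10], [0, 5, 10]].
Solving (A − 1I)v = 0 gives the eigenspace spanned by (-10, 10, -5).
With v_3 = -5, v = (-10, 10, -5), so v_1 = -10.

-10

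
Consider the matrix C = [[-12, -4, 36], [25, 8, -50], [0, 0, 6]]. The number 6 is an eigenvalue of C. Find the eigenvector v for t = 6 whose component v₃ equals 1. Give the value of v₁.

C − 6I = [[-18, -4, 36], [25, 2, -50], [0, 0, 0]].
Solving (C − 6I)v = 0 gives the eigenspace spanned by (2, 0, 1).
With v₃ = 1, v = (2, 0, 1), so v₁ = 2.

2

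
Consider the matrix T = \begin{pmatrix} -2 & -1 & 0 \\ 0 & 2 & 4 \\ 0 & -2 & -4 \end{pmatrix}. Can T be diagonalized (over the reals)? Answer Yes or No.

Characteristic polynomial: p(μ) = μ^3 + 4μ^2 + 4μ = μ(μ + 2)^2.
μ = -2 has algebraic multiplicity 2; rank(T + 2I) = 2, so geometric multiplicity = 1.
Geometric multiplicity < algebraic multiplicity, so T is not diagonalizable.

No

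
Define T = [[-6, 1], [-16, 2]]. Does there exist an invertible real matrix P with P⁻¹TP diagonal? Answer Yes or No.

No

Characteristic polynomial: p(μ) = μ^2 + 4μ + 4 = (μ + 2)^2.
μ = -2 has algebraic multiplicity 2; rank(T + 2I) = 1, so geometric multiplicity = 1.
Geometric multiplicity < algebraic multiplicity, so T is not diagonalizable.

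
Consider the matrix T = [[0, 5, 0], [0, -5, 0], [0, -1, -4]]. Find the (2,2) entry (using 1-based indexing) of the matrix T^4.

625

Characteristic polynomial: λ^3 + 9λ^2 + 20λ = λ(λ + 4)(λ + 5), so the eigenvalues are -5, -4, 0.
λ=0: eigenvector (1, 0, 0).
λ=-5: eigenvector (-1, 1, 1).
λ=-4: eigenvector (0, 0, 1).
P = [[1, -1, 0], [0, 1, 0], [0, 1, 1]], D = diag(0, -5, -4), P⁻¹ = [[1, 1, 0], [0, 1, 0], [0, -1, 1]].
T⁴ = P·diag(0, 625, 256)·P⁻¹ = [[0, -625, 0], [0, 625, 0], [0, 369, 256]].
The requested entry is 625.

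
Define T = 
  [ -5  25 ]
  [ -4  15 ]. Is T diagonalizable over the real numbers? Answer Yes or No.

Characteristic polynomial: p(r) = r^2 - 10r + 25 = (r - 5)^2.
r = 5 has algebraic multiplicity 2; rank(T − 5I) = 1, so geometric multiplicity = 1.
Geometric multiplicity < algebraic multiplicity, so T is not diagonalizable.

No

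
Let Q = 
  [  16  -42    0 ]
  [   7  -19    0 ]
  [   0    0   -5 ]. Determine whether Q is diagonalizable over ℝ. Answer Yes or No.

Characteristic polynomial: p(λ) = λ^3 + 8λ^2 + 5λ - 50 = (λ - 2)(λ + 5)^2.
λ = -5 has algebraic multiplicity 2; rank(Q + 5I) = 1, so geometric multiplicity = 2.
Every eigenvalue has geometric = algebraic multiplicity, so Q is diagonalizable.

Yes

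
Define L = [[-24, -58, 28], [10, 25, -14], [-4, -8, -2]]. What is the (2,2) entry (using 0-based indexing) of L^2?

Characteristic polynomial: t^3 + t^2 - 22t - 40 = (t - 5)(t + 2)(t + 4), so the eigenvalues are -4, -2, 5.
t=-4: eigenvector (-3, 2, 2).
t=5: eigenvector (-2, 1, 0).
t=-2: eigenvector (-4, 2, 1).
P = [[-3, -2, -4], [2, 1, 2], [2, 0, 1]], D = diag(-4, 5, -2), P⁻¹ = [[1, 2, 0], [2, 5, -2], [-2, -4, 1]].
L² = P·diag(16, 25, 4)·P⁻¹ = [[-116, -282, 84], [66, 157, -42], [24, 48, 4]].
The requested entry is 4.

4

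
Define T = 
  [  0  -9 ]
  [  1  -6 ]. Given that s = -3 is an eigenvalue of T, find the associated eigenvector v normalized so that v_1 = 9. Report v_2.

3

T + 3I = [[3, -9], [1, -3]].
Solving (T + 3I)v = 0 gives the eigenspace spanned by (9, 3).
With v_1 = 9, v = (9, 3), so v_2 = 3.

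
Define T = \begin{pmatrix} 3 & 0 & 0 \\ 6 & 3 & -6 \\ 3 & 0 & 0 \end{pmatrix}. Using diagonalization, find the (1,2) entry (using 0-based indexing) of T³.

Characteristic polynomial: μ^3 - 6μ^2 + 9μ = μ(μ - 3)^2, so the eigenvalues are 0, 3, 3.
μ=3: eigenvector (1, 2, 1).
μ=3: eigenvector (-1, -1, -1).
μ=0: eigenvector (0, 2, 1).
P = [[1, -1, 0], [2, -1, 2], [1, -1, 1]], D = diag(3, 3, 0), P⁻¹ = [[1, 1, -2], [0, 1, -2], [-1, 0, 1]].
T³ = P·diag(27, 27, 0)·P⁻¹ = [[27, 0, 0], [54, 27, -54], [27, 0, 0]].
The requested entry is -54.

-54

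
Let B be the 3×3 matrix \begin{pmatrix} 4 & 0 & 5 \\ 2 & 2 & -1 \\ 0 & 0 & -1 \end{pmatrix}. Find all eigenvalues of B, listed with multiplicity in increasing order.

Characteristic polynomial: p(λ) = λ^3 - 5λ^2 + 2λ + 8 = (λ - 4)(λ - 2)(λ + 1).
Roots (with multiplicity): -1, 2, 4.

-1, 2, 4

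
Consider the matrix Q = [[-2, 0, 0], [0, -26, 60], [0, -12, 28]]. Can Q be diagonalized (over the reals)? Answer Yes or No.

Yes

Characteristic polynomial: p(μ) = μ^3 - 12μ - 16 = (μ - 4)(μ + 2)^2.
μ = -2 has algebraic multiplicity 2; rank(Q + 2I) = 1, so geometric multiplicity = 2.
Every eigenvalue has geometric = algebraic multiplicity, so Q is diagonalizable.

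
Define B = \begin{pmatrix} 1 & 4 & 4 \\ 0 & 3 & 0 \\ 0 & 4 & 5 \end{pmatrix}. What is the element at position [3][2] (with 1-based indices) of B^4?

Characteristic polynomial: t^3 - 9t^2 + 23t - 15 = (t - 5)(t - 3)(t - 1), so the eigenvalues are 1, 3, 5.
t=5: eigenvector (1, 0, 1).
t=3: eigenvector (-2, 1, -2).
t=1: eigenvector (1, 0, 0).
P = [[1, -2, 1], [0, 1, 0], [1, -2, 0]], D = diag(5, 3, 1), P⁻¹ = [[0, 2, 1], [0, 1, 0], [1, 0, -1]].
B⁴ = P·diag(625, 81, 1)·P⁻¹ = [[1, 1088, 624], [0, 81, 0], [0, 1088, 625]].
The requested entry is 1088.

1088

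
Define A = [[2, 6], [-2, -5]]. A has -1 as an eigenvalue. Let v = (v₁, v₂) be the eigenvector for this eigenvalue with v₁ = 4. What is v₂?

A + 1I = [[3, 6], [-2, -4]].
Solving (A + 1I)v = 0 gives the eigenspace spanned by (4, -2).
With v₁ = 4, v = (4, -2), so v₂ = -2.

-2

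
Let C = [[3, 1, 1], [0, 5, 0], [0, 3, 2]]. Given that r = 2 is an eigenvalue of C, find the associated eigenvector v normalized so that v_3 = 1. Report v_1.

C − 2I = [[1, 1, 1], [0, 3, 0], [0, 3, 0]].
Solving (C − 2I)v = 0 gives the eigenspace spanned by (-1, 0, 1).
With v_3 = 1, v = (-1, 0, 1), so v_1 = -1.

-1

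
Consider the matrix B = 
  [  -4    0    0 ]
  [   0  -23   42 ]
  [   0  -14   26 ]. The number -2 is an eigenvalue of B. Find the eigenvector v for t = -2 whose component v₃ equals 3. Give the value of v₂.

6

B + 2I = [[-2, 0, 0], [0, -21, 42], [0, -14, 28]].
Solving (B + 2I)v = 0 gives the eigenspace spanned by (0, 6, 3).
With v₃ = 3, v = (0, 6, 3), so v₂ = 6.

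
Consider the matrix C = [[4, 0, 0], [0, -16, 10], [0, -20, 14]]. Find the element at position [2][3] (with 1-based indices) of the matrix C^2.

Characteristic polynomial: s^3 - 2s^2 - 32s + 96 = (s - 4)^2(s + 6), so the eigenvalues are -6, 4, 4.
s=4: eigenvector (1, 0, 0).
s=-6: eigenvector (0, 1, 1).
s=4: eigenvector (0, 1, 2).
P = [[1, 0, 0], [0, 1, 1], [0, 1, 2]], D = diag(4, -6, 4), P⁻¹ = [[1, 0, 0], [0, 2, -1], [0, -1, 1]].
C² = P·diag(16, 36, 16)·P⁻¹ = [[16, 0, 0], [0, 56, -20], [0, 40, -4]].
The requested entry is -20.

-20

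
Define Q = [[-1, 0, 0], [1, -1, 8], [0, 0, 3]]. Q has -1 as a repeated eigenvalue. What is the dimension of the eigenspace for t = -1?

1

Q + 1I = [[0, 0, 0], [1, 0, 8], [0, 0, 4]].
This matrix has rank 2, so its null space has dimension 3 − 2 = 1.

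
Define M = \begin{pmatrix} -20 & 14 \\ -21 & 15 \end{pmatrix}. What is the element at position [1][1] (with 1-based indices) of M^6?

139966

Characteristic polynomial: λ^2 + 5λ - 6 = (λ - 1)(λ + 6), so the eigenvalues are -6, 1.
λ=1: eigenvector (2, 3).
λ=-6: eigenvector (1, 1).
P = [[2, 1], [3, 1]], D = diag(1, -6), P⁻¹ = [[-1, 1], [3, -2]].
M⁶ = P·diag(1, 46656)·P⁻¹ = [[139966, -93310], [139965, -93309]].
The requested entry is 139966.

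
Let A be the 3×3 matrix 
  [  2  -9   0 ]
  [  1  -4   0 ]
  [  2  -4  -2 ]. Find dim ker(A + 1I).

A + 1I = [[3, -9, 0], [1, -3, 0], [2, -4, -1]].
This matrix has rank 2, so its null space has dimension 3 − 2 = 1.

1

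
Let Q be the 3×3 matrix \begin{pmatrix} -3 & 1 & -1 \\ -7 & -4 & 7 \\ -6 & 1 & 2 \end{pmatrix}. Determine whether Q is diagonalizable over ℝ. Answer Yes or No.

No

Characteristic polynomial: p(λ) = λ^3 + 5λ^2 - 8λ - 48 = (λ - 3)(λ + 4)^2.
λ = -4 has algebraic multiplicity 2; rank(Q + 4I) = 2, so geometric multiplicity = 1.
Geometric multiplicity < algebraic multiplicity, so Q is not diagonalizable.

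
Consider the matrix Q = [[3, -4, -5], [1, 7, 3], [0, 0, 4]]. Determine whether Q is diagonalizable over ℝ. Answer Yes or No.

No

Characteristic polynomial: p(r) = r^3 - 14r^2 + 65r - 100 = (r - 5)^2(r - 4).
r = 5 has algebraic multiplicity 2; rank(Q − 5I) = 2, so geometric multiplicity = 1.
Geometric multiplicity < algebraic multiplicity, so Q is not diagonalizable.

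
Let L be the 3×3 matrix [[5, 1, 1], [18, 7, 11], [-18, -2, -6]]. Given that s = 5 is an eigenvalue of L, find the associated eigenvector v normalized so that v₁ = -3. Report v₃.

L − 5I = [[0, 1, 1], [18, 2, 11], [-18, -2, -11]].
Solving (L − 5I)v = 0 gives the eigenspace spanned by (-3, -6, 6).
With v₁ = -3, v = (-3, -6, 6), so v₃ = 6.

6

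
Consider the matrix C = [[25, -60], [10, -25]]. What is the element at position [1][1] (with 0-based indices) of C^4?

Characteristic polynomial: μ^2 - 25 = (μ - 5)(μ + 5), so the eigenvalues are -5, 5.
μ=-5: eigenvector (-2, -1).
μ=5: eigenvector (3, 1).
P = [[-2, 3], [-1, 1]], D = diag(-5, 5), P⁻¹ = [[1, -3], [1, -2]].
C⁴ = P·diag(625, 625)·P⁻¹ = [[625, 0], [0, 625]].
The requested entry is 625.

625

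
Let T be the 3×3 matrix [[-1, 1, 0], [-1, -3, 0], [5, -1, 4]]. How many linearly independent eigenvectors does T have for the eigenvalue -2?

1

T + 2I = [[1, 1, 0], [-1, -1, 0], [5, -1, 6]].
This matrix has rank 2, so its null space has dimension 3 − 2 = 1.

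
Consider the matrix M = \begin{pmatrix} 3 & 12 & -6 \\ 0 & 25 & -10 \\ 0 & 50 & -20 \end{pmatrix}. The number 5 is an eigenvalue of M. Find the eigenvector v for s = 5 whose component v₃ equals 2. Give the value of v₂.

1

M − 5I = [[-2, 12, -6], [0, 20, -10], [0, 50, -25]].
Solving (M − 5I)v = 0 gives the eigenspace spanned by (0, 1, 2).
With v₃ = 2, v = (0, 1, 2), so v₂ = 1.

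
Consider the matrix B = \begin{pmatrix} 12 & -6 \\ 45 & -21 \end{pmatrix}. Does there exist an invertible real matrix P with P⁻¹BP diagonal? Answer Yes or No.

Characteristic polynomial: p(t) = t^2 + 9t + 18 = (t + 3)(t + 6).
All 2 eigenvalues are distinct, so B is diagonalizable.

Yes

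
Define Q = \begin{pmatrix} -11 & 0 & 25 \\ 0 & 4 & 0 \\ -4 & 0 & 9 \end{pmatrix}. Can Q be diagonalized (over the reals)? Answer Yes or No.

Characteristic polynomial: p(λ) = λ^3 - 2λ^2 - 7λ - 4 = (λ - 4)(λ + 1)^2.
λ = -1 has algebraic multiplicity 2; rank(Q + 1I) = 2, so geometric multiplicity = 1.
Geometric multiplicity < algebraic multiplicity, so Q is not diagonalizable.

No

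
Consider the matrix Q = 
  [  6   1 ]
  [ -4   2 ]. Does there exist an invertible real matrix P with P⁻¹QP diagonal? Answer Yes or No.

Characteristic polynomial: p(t) = t^2 - 8t + 16 = (t - 4)^2.
t = 4 has algebraic multiplicity 2; rank(Q − 4I) = 1, so geometric multiplicity = 1.
Geometric multiplicity < algebraic multiplicity, so Q is not diagonalizable.

No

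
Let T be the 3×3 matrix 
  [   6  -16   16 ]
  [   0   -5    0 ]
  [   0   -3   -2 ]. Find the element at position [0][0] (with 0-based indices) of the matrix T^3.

216

Characteristic polynomial: μ^3 + μ^2 - 32μ - 60 = (μ - 6)(μ + 2)(μ + 5), so the eigenvalues are -5, -2, 6.
μ=-2: eigenvector (-2, 0, 1).
μ=-5: eigenvector (0, 1, 1).
μ=6: eigenvector (1, 0, 0).
P = [[-2, 0, 1], [0, 1, 0], [1, 1, 0]], D = diag(-2, -5, 6), P⁻¹ = [[0, -1, 1], [0, 1, 0], [1, -2, 2]].
T³ = P·diag(-8, -125, 216)·P⁻¹ = [[216, -448, 448], [0, -125, 0], [0, -117, -8]].
The requested entry is 216.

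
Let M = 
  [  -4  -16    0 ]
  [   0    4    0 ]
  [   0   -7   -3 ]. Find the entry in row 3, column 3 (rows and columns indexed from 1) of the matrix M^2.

Characteristic polynomial: λ^3 + 3λ^2 - 16λ - 48 = (λ - 4)(λ + 3)(λ + 4), so the eigenvalues are -4, -3, 4.
λ=-4: eigenvector (1, 0, 0).
λ=4: eigenvector (-2, 1, -1).
λ=-3: eigenvector (0, 0, 1).
P = [[1, -2, 0], [0, 1, 0], [0, -1, 1]], D = diag(-4, 4, -3), P⁻¹ = [[1, 2, 0], [0, 1, 0], [0, 1, 1]].
M² = P·diag(16, 16, 9)·P⁻¹ = [[16, 0, 0], [0, 16, 0], [0, -7, 9]].
The requested entry is 9.

9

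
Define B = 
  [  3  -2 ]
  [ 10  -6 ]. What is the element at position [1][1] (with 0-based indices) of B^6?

316

Characteristic polynomial: r^2 + 3r + 2 = (r + 1)(r + 2), so the eigenvalues are -2, -1.
r=-2: eigenvector (-2, -5).
r=-1: eigenvector (-1, -2).
P = [[-2, -1], [-5, -2]], D = diag(-2, -1), P⁻¹ = [[2, -1], [-5, 2]].
B⁶ = P·diag(64, 1)·P⁻¹ = [[-251, 126], [-630, 316]].
The requested entry is 316.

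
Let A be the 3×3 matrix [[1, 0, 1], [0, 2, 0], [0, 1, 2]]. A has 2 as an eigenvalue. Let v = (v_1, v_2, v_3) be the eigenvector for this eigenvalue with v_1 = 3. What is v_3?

A − 2I = [[-1, 0, 1], [0, 0, 0], [0, 1, 0]].
Solving (A − 2I)v = 0 gives the eigenspace spanned by (3, 0, 3).
With v_1 = 3, v = (3, 0, 3), so v_3 = 3.

3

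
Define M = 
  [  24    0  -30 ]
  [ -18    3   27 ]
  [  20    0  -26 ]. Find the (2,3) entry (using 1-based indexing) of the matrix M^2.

-81

Characteristic polynomial: λ^3 - λ^2 - 30λ + 72 = (λ - 4)(λ - 3)(λ + 6), so the eigenvalues are -6, 3, 4.
λ=-6: eigenvector (1, -1, 1).
λ=3: eigenvector (0, 1, 0).
λ=4: eigenvector (3, 0, 2).
P = [[1, 0, 3], [-1, 1, 0], [1, 0, 2]], D = diag(-6, 3, 4), P⁻¹ = [[-2, 0, 3], [-2, 1, 3], [1, 0, -1]].
M² = P·diag(36, 9, 16)·P⁻¹ = [[-24, 0, 60], [54, 9, -81], [-40, 0, 76]].
The requested entry is -81.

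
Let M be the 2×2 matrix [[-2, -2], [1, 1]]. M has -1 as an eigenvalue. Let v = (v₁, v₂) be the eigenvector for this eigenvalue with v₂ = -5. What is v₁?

M + 1I = [[-1, -2], [1, 2]].
Solving (M + 1I)v = 0 gives the eigenspace spanned by (10, -5).
With v₂ = -5, v = (10, -5), so v₁ = 10.

10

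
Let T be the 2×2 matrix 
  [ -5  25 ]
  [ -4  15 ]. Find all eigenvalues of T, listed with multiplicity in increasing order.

Characteristic polynomial: p(λ) = λ^2 - 10λ + 25 = (λ - 5)^2.
Roots (with multiplicity): 5, 5.

5, 5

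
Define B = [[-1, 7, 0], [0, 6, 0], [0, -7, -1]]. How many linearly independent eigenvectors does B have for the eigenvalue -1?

B + 1I = [[0, 7, 0], [0, 7, 0], [0, -7, 0]].
This matrix has rank 1, so its null space has dimension 3 − 1 = 2.

2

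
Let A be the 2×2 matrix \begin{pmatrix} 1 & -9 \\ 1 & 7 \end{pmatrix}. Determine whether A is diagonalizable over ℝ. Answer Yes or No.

No

Characteristic polynomial: p(μ) = μ^2 - 8μ + 16 = (μ - 4)^2.
μ = 4 has algebraic multiplicity 2; rank(A − 4I) = 1, so geometric multiplicity = 1.
Geometric multiplicity < algebraic multiplicity, so A is not diagonalizable.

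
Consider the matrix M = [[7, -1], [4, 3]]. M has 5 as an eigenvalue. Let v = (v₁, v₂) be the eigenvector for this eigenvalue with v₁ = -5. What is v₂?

-10

M − 5I = [[2, -1], [4, -2]].
Solving (M − 5I)v = 0 gives the eigenspace spanned by (-5, -10).
With v₁ = -5, v = (-5, -10), so v₂ = -10.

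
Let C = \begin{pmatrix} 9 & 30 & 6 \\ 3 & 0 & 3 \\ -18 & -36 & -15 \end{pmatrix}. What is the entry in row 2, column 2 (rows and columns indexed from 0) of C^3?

-135

Characteristic polynomial: s^3 + 6s^2 - 9s - 54 = (s - 3)(s + 3)(s + 6), so the eigenvalues are -6, -3, 3.
s=3: eigenvector (1, 0, -1).
s=-3: eigenvector (-4, 1, 3).
s=-6: eigenvector (-2, 1, 0).
P = [[1, -4, -2], [0, 1, 1], [-1, 3, 0]], D = diag(3, -3, -6), P⁻¹ = [[3, 6, 2], [1, 2, 1], [-1, -1, -1]].
C³ = P·diag(27, -27, -216)·P⁻¹ = [[-243, -54, -270], [189, 162, 189], [-162, -324, -135]].
The requested entry is -135.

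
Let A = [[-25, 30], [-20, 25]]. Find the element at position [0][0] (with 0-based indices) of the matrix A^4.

Characteristic polynomial: t^2 - 25 = (t - 5)(t + 5), so the eigenvalues are -5, 5.
t=-5: eigenvector (3, 2).
t=5: eigenvector (1, 1).
P = [[3, 1], [2, 1]], D = diag(-5, 5), P⁻¹ = [[1, -1], [-2, 3]].
A⁴ = P·diag(625, 625)·P⁻¹ = [[625, 0], [0, 625]].
The requested entry is 625.

625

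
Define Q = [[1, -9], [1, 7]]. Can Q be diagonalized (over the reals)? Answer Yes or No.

No

Characteristic polynomial: p(r) = r^2 - 8r + 16 = (r - 4)^2.
r = 4 has algebraic multiplicity 2; rank(Q − 4I) = 1, so geometric multiplicity = 1.
Geometric multiplicity < algebraic multiplicity, so Q is not diagonalizable.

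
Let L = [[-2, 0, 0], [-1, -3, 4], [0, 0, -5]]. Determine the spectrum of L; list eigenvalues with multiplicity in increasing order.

Characteristic polynomial: p(μ) = μ^3 + 10μ^2 + 31μ + 30 = (μ + 2)(μ + 3)(μ + 5).
Roots (with multiplicity): -5, -3, -2.

-5, -3, -2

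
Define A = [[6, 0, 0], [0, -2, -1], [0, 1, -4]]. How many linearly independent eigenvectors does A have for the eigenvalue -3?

1

A + 3I = [[9, 0, 0], [0, 1, -1], [0, 1, -1]].
This matrix has rank 2, so its null space has dimension 3 − 2 = 1.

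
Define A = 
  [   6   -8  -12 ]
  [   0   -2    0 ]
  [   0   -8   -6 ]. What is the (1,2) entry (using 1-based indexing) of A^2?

Characteristic polynomial: t^3 + 2t^2 - 36t - 72 = (t - 6)(t + 2)(t + 6), so the eigenvalues are -6, -2, 6.
t=-6: eigenvector (1, 0, 1).
t=6: eigenvector (-1, 0, 0).
t=-2: eigenvector (-2, 1, -2).
P = [[1, -1, -2], [0, 0, 1], [1, 0, -2]], D = diag(-6, 6, -2), P⁻¹ = [[0, 2, 1], [-1, 0, 1], [0, 1, 0]].
A² = P·diag(36, 36, 4)·P⁻¹ = [[36, 64, 0], [0, 4, 0], [0, 64, 36]].
The requested entry is 64.

64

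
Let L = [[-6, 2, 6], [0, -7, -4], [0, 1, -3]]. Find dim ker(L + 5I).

L + 5I = [[-1, 2, 6], [0, -2, -4], [0, 1, 2]].
This matrix has rank 2, so its null space has dimension 3 − 2 = 1.

1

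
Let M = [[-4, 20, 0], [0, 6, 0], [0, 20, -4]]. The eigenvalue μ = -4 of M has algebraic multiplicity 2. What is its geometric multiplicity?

2

M + 4I = [[0, 20, 0], [0, 10, 0], [0, 20, 0]].
This matrix has rank 1, so its null space has dimension 3 − 1 = 2.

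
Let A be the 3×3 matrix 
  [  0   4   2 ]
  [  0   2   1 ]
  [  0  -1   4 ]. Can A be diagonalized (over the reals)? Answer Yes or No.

Characteristic polynomial: p(r) = r^3 - 6r^2 + 9r = r(r - 3)^2.
r = 3 has algebraic multiplicity 2; rank(A − 3I) = 2, so geometric multiplicity = 1.
Geometric multiplicity < algebraic multiplicity, so A is not diagonalizable.

No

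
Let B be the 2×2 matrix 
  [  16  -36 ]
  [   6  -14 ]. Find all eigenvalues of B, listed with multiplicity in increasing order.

Characteristic polynomial: p(s) = s^2 - 2s - 8 = (s - 4)(s + 2).
Roots (with multiplicity): -2, 4.

-2, 4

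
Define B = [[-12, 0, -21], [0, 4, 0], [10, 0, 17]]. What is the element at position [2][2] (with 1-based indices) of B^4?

Characteristic polynomial: r^3 - 9r^2 + 26r - 24 = (r - 4)(r - 3)(r - 2), so the eigenvalues are 2, 3, 4.
r=2: eigenvector (3, 0, -2).
r=4: eigenvector (0, 1, 0).
r=3: eigenvector (-7, 0, 5).
P = [[3, 0, -7], [0, 1, 0], [-2, 0, 5]], D = diag(2, 4, 3), P⁻¹ = [[5, 0, 7], [0, 1, 0], [2, 0, 3]].
B⁴ = P·diag(16, 256, 81)·P⁻¹ = [[-894, 0, -1365], [0, 256, 0], [650, 0, 991]].
The requested entry is 256.

256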